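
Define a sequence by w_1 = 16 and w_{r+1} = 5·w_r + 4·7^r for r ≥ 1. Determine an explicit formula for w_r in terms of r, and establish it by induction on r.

Computing the first terms: w_1 = 16, w_2 = 108, w_3 = 736. This suggests w_r = 2·5^(r - 1) + 2·7^r.
Base case (r = 1): the formula gives 16 = 16 = w_1.
Inductive step: assume the claim holds for r = m, so w_m = 2·5^(m - 1) + 2·7^m.
Then w_{m+1} = 5·w_m + 4·7^m = 5·(2·5^(m - 1) + 2·7^m) + 4·7^m = 2·5^m + 2·7^(m + 1) = 2·5^((m+1) - 1) + 2·7^(m+1),
which is the claimed formula at r = m+1.
By induction, the statement is established for all r ≥ 1.

w_r = 2·5^(r - 1) + 2·7^r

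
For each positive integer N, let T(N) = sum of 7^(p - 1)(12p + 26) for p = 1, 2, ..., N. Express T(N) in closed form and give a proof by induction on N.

T(N) = 2·7^N(N + 2) - 4

We claim T(N) = 2·7^N(N + 2) - 4 for all N ≥ 1.
For the base case N = 1: T(1) = 38, and the closed form gives 38. They agree.
For the inductive step, assume it holds for an arbitrary p ≥ 1, so T(p) = 2·7^p(p + 2) - 4.
Then T(p+1) = T(p) + (7^p(12p + 38)) = (2·7^p(p + 2) - 4) + (7^p(12p + 38)).
Simplifying, T(p+1) = 14·7^p·p + 42·7^p - 4 = 2·7^(p+1)((p+1) + 2) - 4,
which is the closed form with N = p+1.
By the principle of mathematical induction, the result holds for all N ≥ 1.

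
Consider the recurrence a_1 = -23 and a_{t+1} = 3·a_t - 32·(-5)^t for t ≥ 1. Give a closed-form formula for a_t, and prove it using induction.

a_t = 4(-5)^t - 3^t

Computing the first terms: a_1 = -23, a_2 = 91, a_3 = -527. This suggests a_t = 4(-5)^t - 3^t.
Base step (t = 1): the formula gives -23 = -23 = a_1.
For the inductive step, assume it holds for an arbitrary i ≥ 1, so a_i = 4(-5)^i - 3^i.
Then a_{i+1} = 3·a_i - 32·(-5)^i = 3·(4(-5)^i - 3^i) - 32·(-5)^i = 4(-5)^(i + 1) - 3^(i + 1),
which is the claimed formula at t = i+1.
By induction, the statement is established for all t ≥ 1.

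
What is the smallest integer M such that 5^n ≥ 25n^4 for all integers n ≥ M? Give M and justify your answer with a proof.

M = 7

At n = 6: 15625 < 32400, so the inequality fails and M ≥ 7. We prove 5^n ≥ 25n^4 for all n ≥ 7.
Base case (n = 7): 5^n = 78125 and 25n^4 = 60025, so 78125 ≥ 60025.
Inductive step: assume the claim holds for n = j, so 5^j ≥ 25j^4.
Then 5^(j + 1) = 5·(5^j) ≥ 5·(25j^4).
Also, for j ≥ 7 we have 5·(25j^4) ≥ 25(j+1)^4, since 5 ≥ (1 + 1/j)^4 for all j ≥ 7.
Combining, 5^(j + 1) ≥ 25(j+1)^4.
Hence, by induction on n, the claim holds for every n ≥ 7.
Hence the smallest such M is 7.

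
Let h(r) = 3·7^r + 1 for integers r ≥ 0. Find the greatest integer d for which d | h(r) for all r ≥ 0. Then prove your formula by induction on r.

d = 2

Computing the first values: h(0) = 4 and h(1) = 22; gcd(4, 22) = 2, so d ≤ 2.
We prove 2 | 3·7^r + 1 for all r ≥ 0 by induction on r.
For the base case r = 0: h(0) = 4 = 2·(2), so 2 | h(0).
Suppose the result is true for r = m, i.e. 2 | h(m). Then
h(m+1) = 3·7^(m+1) + 1 = 7·(3·7^m + 1) - 6 = 7·h(m) - 6. The first term is divisible by 2 by the inductive hypothesis, and -6 is divisible by 2. Hence 2 | h(m+1).
By the principle of mathematical induction, the result holds for all r ≥ 0.
Therefore the largest such d is 2.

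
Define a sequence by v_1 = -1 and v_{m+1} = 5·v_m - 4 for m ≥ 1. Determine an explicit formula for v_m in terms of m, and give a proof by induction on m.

v_m = -2·5^(m - 1) + 1

Computing the first terms: v_1 = -1, v_2 = -9, v_3 = -49. This suggests v_m = -2·5^(m - 1) + 1.
Base step (m = 1): the formula gives -1 = -1 = v_1.
For the inductive step, assume it holds for an arbitrary r ≥ 1, so v_r = -2·5^(r - 1) + 1.
Then v_{r+1} = 5·v_r - 4 = 5·(-2·5^(r - 1) + 1) - 4 = -2·5^r + 1 = -2·5^((r+1) - 1) + 1,
which is the claimed formula at m = r+1.
This completes the induction.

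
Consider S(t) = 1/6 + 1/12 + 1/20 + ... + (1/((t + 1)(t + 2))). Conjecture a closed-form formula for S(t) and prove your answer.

We claim S(t) = t/(2(t + 2)) for all t ≥ 1.
Base case (t = 1): S(1) = 1/6, and the closed form gives 1/6. They agree.
Suppose the result is true for t = k, so S(k) = k/(2(k + 2)).
Then S(k+1) = S(k) + (1/((k + 2)(k + 3))) = (k/(2(k + 2))) + (1/((k + 2)(k + 3))).
Simplifying, S(k+1) = (k + 1)/(2(k + 3)) = (k+1)/(2((k+1) + 2)),
which is the closed form with t = k+1.
By the principle of mathematical induction, the result holds for all t ≥ 1.

S(t) = t/(2(t + 2))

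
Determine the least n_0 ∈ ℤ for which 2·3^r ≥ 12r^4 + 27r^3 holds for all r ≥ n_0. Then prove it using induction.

n_0 = 11

At r = 10: 118098 < 147000, so the inequality fails and n_0 ≥ 11. We prove 2·3^r ≥ 12r^4 + 27r^3 for all r ≥ 11.
Base step (r = 11): 2·3^r = 354294 and 12r^4 + 27r^3 = 211629, so 354294 ≥ 211629.
Inductive step: assume the claim holds for r = p, so 2·3^p ≥ 12p^4 + 27p^3.
Then 2·3^(p + 1) = 3·(2·3^p) ≥ 3·(12p^4 + 27p^3).
Also, for p ≥ 11 we have 3·(12p^4 + 27p^3) ≥ 12(p+1)^4 + 27(p+1)^3, since 3·(12p^4 + 27p^3) − (12(p+1)^4 + 27(p+1)^3) = 24p^4 + 6p^3 - 153p^2 - 129p - 39, which is nonnegative for all p ≥ 11.
Combining, 2·3^(p + 1) ≥ 12(p+1)^4 + 27(p+1)^3.
By the principle of mathematical induction, the result holds for all r ≥ 11.
Hence the smallest such n_0 is 11.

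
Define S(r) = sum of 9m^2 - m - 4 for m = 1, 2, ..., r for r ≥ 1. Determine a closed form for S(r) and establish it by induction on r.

S(r) = r(3r^2 + 4r - 3)

We claim S(r) = r(3r^2 + 4r - 3) for all r ≥ 1.
Base case (r = 1): S(1) = 4, and the closed form gives 4. They agree.
Inductive step: assume the claim holds for r = m, so S(m) = m(3m^2 + 4m - 3).
Then S(m+1) = S(m) + (-m + 9(m + 1)^2 - 5) = (m(3m^2 + 4m - 3)) + (-m + 9(m + 1)^2 - 5).
Simplifying, S(m+1) = (m + 1)(3m^2 + 10m + 4) = (m+1)(3(m+1)^2 + 4(m+1) - 3),
which is the closed form with r = m+1.
Hence, by induction on r, the claim holds for every r ≥ 1.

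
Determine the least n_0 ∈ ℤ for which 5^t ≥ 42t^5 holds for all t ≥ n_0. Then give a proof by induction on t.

n_0 = 10

At t = 9: 1953125 < 2480058, so the inequality fails and n_0 ≥ 10. We prove 5^t ≥ 42t^5 for all t ≥ 10.
For the base case t = 10: 5^t = 9765625 and 42t^5 = 4200000, so 9765625 ≥ 4200000.
Suppose the result is true for t = j, so 5^j ≥ 42j^5.
Then 5^(j + 1) = 5·(5^j) ≥ 5·(42j^5).
Also, for j ≥ 10 we have 5·(42j^5) ≥ 42(j+1)^5, since 5 ≥ (1 + 1/j)^5 for all j ≥ 10.
Combining, 5^(j + 1) ≥ 42(j+1)^5.
By the principle of mathematical induction, the result holds for all t ≥ 10.
Hence the smallest such n_0 is 10.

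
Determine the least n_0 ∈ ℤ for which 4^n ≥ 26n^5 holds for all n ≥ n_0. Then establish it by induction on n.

At n = 10: 1048576 < 2600000, so the inequality fails and n_0 ≥ 11. We prove 4^n ≥ 26n^5 for all n ≥ 11.
Base step (n = 11): 4^n = 4194304 and 26n^5 = 4187326, so 4194304 ≥ 4187326.
Inductive step: suppose the statement holds for some m ≥ 11, so 4^m ≥ 26m^5.
Then 4^(m + 1) = 4·(4^m) ≥ 4·(26m^5).
Also, for m ≥ 11 we have 4·(26m^5) ≥ 26(m+1)^5, since 4 ≥ (1 + 1/m)^5 for all m ≥ 11.
Combining, 4^(m + 1) ≥ 26(m+1)^5.
By the principle of mathematical induction, the result holds for all n ≥ 11.
Hence the smallest such n_0 is 11.

n_0 = 11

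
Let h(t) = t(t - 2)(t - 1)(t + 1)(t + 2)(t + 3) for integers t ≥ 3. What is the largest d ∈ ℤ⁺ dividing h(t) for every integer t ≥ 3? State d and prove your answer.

d = 720

Computing the first values: h(3) = 720 and h(4) = 5040; gcd(720, 5040) = 720, so d ≤ 720.
We prove 720 | t(t - 2)(t - 1)(t + 1)(t + 2)(t + 3) for all t ≥ 3 by induction on t.
When t = 3: h(3) = 720 = 720·(1), so 720 | h(3).
Inductive step: assume the claim holds for t = p, i.e. 720 | h(p). Then
h(p+1) − h(p) = (p-1)·p·(p+1)·(p+2)·(p+3)·(p+4) − (p-2)·(p-1)·p·(p+1)·(p+2)·(p+3) = (p-1)·p·(p+1)·(p+2)·(p+3)·[(p+4) − (p-2)] = 6·(p-1)·p·(p+1)·(p+2)·(p+3). The product of 5 consecutive integers is divisible by (5)! = 120, so h(p+1) − h(p) is divisible by 6·120 = 720. By the inductive hypothesis 720 | h(p), hence 720 | h(p+1).
By induction, the statement is established for all t ≥ 3.
Therefore the largest such d is 720.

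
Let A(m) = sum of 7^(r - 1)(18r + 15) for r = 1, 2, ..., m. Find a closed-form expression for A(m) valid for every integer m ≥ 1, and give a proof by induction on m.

We claim A(m) = 7^m(3m + 2) - 2 for all m ≥ 1.
For the base case m = 1: A(1) = 33, and the closed form gives 33. They agree.
For the inductive step, assume it holds for an arbitrary r ≥ 1, so A(r) = 7^r(3r + 2) - 2.
Then A(r+1) = A(r) + (7^r(18r + 33)) = (7^r(3r + 2) - 2) + (7^r(18r + 33)).
Simplifying, A(r+1) = 21·7^r·r + 35·7^r - 2 = 7^(r+1)(3(r+1) + 2) - 2,
which is the closed form with m = r+1.
By induction, the statement is established for all m ≥ 1.

A(m) = 7^m(3m + 2) - 2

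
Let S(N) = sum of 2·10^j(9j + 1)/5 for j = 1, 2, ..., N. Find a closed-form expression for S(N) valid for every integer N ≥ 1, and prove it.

S(N) = 4·10^N·N

We claim S(N) = 4·10^N·N for all N ≥ 1.
When N = 1: S(1) = 40, and the closed form gives 40. They agree.
Inductive step: suppose the statement holds for some j ≥ 1, so S(j) = 4·10^j·j.
Then S(j+1) = S(j) + (10^j(36j + 40)) = (4·10^j·j) + (10^j(36j + 40)).
Simplifying, S(j+1) = 40·10^j(j + 1) = 4·10^(j+1)·(j+1),
which is the closed form with N = j+1.
By the principle of mathematical induction, the result holds for all N ≥ 1.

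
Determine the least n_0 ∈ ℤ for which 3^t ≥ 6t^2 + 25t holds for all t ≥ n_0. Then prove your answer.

At t = 5: 243 < 275, so the inequality fails and n_0 ≥ 6. We prove 3^t ≥ 6t^2 + 25t for all t ≥ 6.
Base case (t = 6): 3^t = 729 and 6t^2 + 25t = 366, so 729 ≥ 366.
Inductive step: suppose the statement holds for some m ≥ 6, so 3^m ≥ 6m^2 + 25m.
Then 3^(m + 1) = 3·(3^m) ≥ 3·(6m^2 + 25m).
Also, for m ≥ 6 we have 3·(6m^2 + 25m) ≥ 6(m+1)^2 + 25(m+1), since 3·(6m^2 + 25m) − (6(m+1)^2 + 25(m+1)) = 12m^2 + 38m - 31, which is nonnegative for all m ≥ 6.
Combining, 3^(m + 1) ≥ 6(m+1)^2 + 25(m+1).
By induction, the statement is established for all t ≥ 6.
Hence the smallest such n_0 is 6.

n_0 = 6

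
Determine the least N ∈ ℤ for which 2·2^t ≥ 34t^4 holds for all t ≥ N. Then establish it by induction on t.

N = 22

At t = 21: 4194304 < 6612354, so the inequality fails and N ≥ 22. We prove 2·2^t ≥ 34t^4 for all t ≥ 22.
When t = 22: 2·2^t = 8388608 and 34t^4 = 7964704, so 8388608 ≥ 7964704.
Suppose the result is true for t = p, so 2·2^p ≥ 34p^4.
Then 2·2^(p + 1) = 2·(2·2^p) ≥ 2·(34p^4).
Also, for p ≥ 22 we have 2·(34p^4) ≥ 34(p+1)^4, since 2 ≥ (1 + 1/p)^4 for all p ≥ 22.
Combining, 2·2^(p + 1) ≥ 34(p+1)^4.
Hence, by induction on t, the claim holds for every t ≥ 22.
Hence the smallest such N is 22.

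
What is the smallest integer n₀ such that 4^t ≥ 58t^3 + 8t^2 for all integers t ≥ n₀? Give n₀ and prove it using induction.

n₀ = 8

At t = 7: 16384 < 20286, so the inequality fails and n₀ ≥ 8. We prove 4^t ≥ 58t^3 + 8t^2 for all t ≥ 8.
When t = 8: 4^t = 65536 and 58t^3 + 8t^2 = 30208, so 65536 ≥ 30208.
Inductive step: suppose the statement holds for some m ≥ 8, so 4^m ≥ 58m^3 + 8m^2.
Then 4^(m + 1) = 4·(4^m) ≥ 4·(58m^3 + 8m^2).
Also, for m ≥ 8 we have 4·(58m^3 + 8m^2) ≥ 58(m+1)^3 + 8(m+1)^2, since 4·(58m^3 + 8m^2) − (58(m+1)^3 + 8(m+1)^2) = 174m^3 - 150m^2 - 190m - 66, which is nonnegative for all m ≥ 8.
Combining, 4^(m + 1) ≥ 58(m+1)^3 + 8(m+1)^2.
Hence, by induction on t, the claim holds for every t ≥ 8.
Hence the smallest such n₀ is 8.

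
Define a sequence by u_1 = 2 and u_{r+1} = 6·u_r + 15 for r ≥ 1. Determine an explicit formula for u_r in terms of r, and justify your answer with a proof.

u_r = 5·6^(r - 1) - 3

Computing the first terms: u_1 = 2, u_2 = 27, u_3 = 177. This suggests u_r = 5·6^(r - 1) - 3.
When r = 1: the formula gives 2 = 2 = u_1.
Inductive step: suppose the statement holds for some m ≥ 1, so u_m = 5·6^(m - 1) - 3.
Then u_{m+1} = 6·u_m + 15 = 6·(5·6^(m - 1) - 3) + 15 = 5·6^m - 3 = 5·6^((m+1) - 1) - 3,
which is the claimed formula at r = m+1.
By induction, the statement is established for all r ≥ 1.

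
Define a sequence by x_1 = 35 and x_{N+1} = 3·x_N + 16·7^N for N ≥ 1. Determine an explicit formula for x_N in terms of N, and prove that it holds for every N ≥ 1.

Computing the first terms: x_1 = 35, x_2 = 217, x_3 = 1435. This suggests x_N = 7·3^(N - 1) + 4·7^N.
When N = 1: the formula gives 35 = 35 = x_1.
Suppose the result is true for N = i, so x_i = 7·3^(i - 1) + 4·7^i.
Then x_{i+1} = 3·x_i + 16·7^i = 3·(7·3^(i - 1) + 4·7^i) + 16·7^i = 7·3^i + 4·7^(i + 1) = 7·3^((i+1) - 1) + 4·7^(i+1),
which is the claimed formula at N = i+1.
By induction, the statement is established for all N ≥ 1.

x_N = 7·3^(N - 1) + 4·7^N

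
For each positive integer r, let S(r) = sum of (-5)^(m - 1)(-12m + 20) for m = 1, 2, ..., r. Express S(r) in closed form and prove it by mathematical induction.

We claim S(r) = (-5)^r(2r - 3) + 3 for all r ≥ 1.
When r = 1: S(1) = 8, and the closed form gives 8. They agree.
Inductive step: assume the claim holds for r = m, so S(m) = (-5)^m(2m - 3) + 3.
Then S(m+1) = S(m) + ((-5)^m(-12m + 8)) = ((-5)^m(2m - 3) + 3) + ((-5)^m(-12m + 8)).
Simplifying, S(m+1) = -10(-5)^m·m + 5(-5)^m + 3 = (-5)^(m+1)(2(m+1) - 3) + 3,
which is the closed form with r = m+1.
Hence, by induction on r, the claim holds for every r ≥ 1.

S(r) = (-5)^r(2r - 3) + 3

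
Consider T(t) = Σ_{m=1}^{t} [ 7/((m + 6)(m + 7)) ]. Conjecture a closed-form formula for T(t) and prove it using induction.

T(t) = t/(t + 7)

We claim T(t) = t/(t + 7) for all t ≥ 1.
Base case (t = 1): T(1) = 1/8, and the closed form gives 1/8. They agree.
Inductive step: assume the claim holds for t = m, so T(m) = m/(m + 7).
Then T(m+1) = T(m) + (7/((m + 7)(m + 8))) = (m/(m + 7)) + (7/((m + 7)(m + 8))).
Simplifying, T(m+1) = (m + 1)/(m + 8) = (m+1)/((m+1) + 7),
which is the closed form with t = m+1.
This completes the induction.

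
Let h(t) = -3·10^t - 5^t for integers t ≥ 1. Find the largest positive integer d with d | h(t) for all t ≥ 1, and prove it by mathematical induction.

d = 5

Computing the first values: h(1) = -35 and h(2) = -325; gcd(-35, -325) = 5, so d ≤ 5.
We prove 5 | -3·10^t - 5^t for all t ≥ 1 by induction on t.
Base case (t = 1): h(1) = -35 = 5·(-7), so 5 | h(1).
Inductive step: suppose the statement holds for some i ≥ 1, i.e. 5 | h(i). Then
h(i+1) − 10·h(i) = (-3·10^(i+1) - 5^(i+1)) − 10·(-3·10^i - 5^i) = (-1)·5^i·(5 − 10) = (5)·5^i. Since 5 | h(i) by the inductive hypothesis, 5 | 10·h(i); and 5 | 5 since 5 = 5·1. Therefore 5 | h(i+1).
By the principle of mathematical induction, the result holds for all t ≥ 1.
Therefore the largest such d is 5.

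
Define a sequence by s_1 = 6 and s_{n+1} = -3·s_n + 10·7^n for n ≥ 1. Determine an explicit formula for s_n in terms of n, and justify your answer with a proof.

s_n = -(-3)^(n - 1) + 7^n

Computing the first terms: s_1 = 6, s_2 = 52, s_3 = 334. This suggests s_n = -(-3)^(n - 1) + 7^n.
When n = 1: the formula gives 6 = 6 = s_1.
For the inductive step, assume it holds for an arbitrary j ≥ 1, so s_j = -(-3)^(j - 1) + 7^j.
Then s_{j+1} = -3·s_j + 10·7^j = -3·(-(-3)^(j - 1) + 7^j) + 10·7^j = -(-3)^j + 7^(j + 1) = -(-3)^((j+1) - 1) + 7^(j+1),
which is the claimed formula at n = j+1.
Hence, by induction on n, the claim holds for every n ≥ 1.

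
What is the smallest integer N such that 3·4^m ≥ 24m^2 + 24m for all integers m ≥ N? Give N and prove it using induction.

At m = 3: 192 < 288, so the inequality fails and N ≥ 4. We prove 3·4^m ≥ 24m^2 + 24m for all m ≥ 4.
Base case (m = 4): 3·4^m = 768 and 24m^2 + 24m = 480, so 768 ≥ 480.
For the inductive step, assume it holds for an arbitrary k ≥ 4, so 3·4^k ≥ 24k^2 + 24k.
Then 3·4^(k + 1) = 4·(3·4^k) ≥ 4·(24k^2 + 24k).
Also, for k ≥ 4 we have 4·(24k^2 + 24k) ≥ 24(k+1)^2 + 24(k+1), since 4·(24k^2 + 24k) − (24(k+1)^2 + 24(k+1)) = 72k^2 + 24k - 48, which is nonnegative for all k ≥ 4.
Combining, 3·4^(k + 1) ≥ 24(k+1)^2 + 24(k+1).
By the principle of mathematical induction, the result holds for all m ≥ 4.
Hence the smallest such N is 4.

N = 4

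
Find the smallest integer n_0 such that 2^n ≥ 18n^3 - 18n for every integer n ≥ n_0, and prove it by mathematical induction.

n_0 = 17

At n = 16: 65536 < 73440, so the inequality fails and n_0 ≥ 17. We prove 2^n ≥ 18n^3 - 18n for all n ≥ 17.
Base case (n = 17): 2^n = 131072 and 18n^3 - 18n = 88128, so 131072 ≥ 88128.
For the inductive step, assume it holds for an arbitrary r ≥ 17, so 2^r ≥ 18r^3 - 18r.
Then 2^(r + 1) = 2·(2^r) ≥ 2·(18r^3 - 18r).
Also, for r ≥ 17 we have 2·(18r^3 - 18r) ≥ 18(r+1)^3 - 18(r+1), since 2·(18r^3 - 18r) − (18(r+1)^3 - 18(r+1)) = 18r^3 - 54r^2 - 72r, which is nonnegative for all r ≥ 17.
Combining, 2^(r + 1) ≥ 18(r+1)^3 - 18(r+1).
By the principle of mathematical induction, the result holds for all n ≥ 17.
Hence the smallest such n_0 is 17.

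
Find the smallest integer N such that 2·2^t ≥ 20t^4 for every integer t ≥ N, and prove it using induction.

At t = 20: 2097152 < 3200000, so the inequality fails and N ≥ 21. We prove 2·2^t ≥ 20t^4 for all t ≥ 21.
Base case (t = 21): 2·2^t = 4194304 and 20t^4 = 3889620, so 4194304 ≥ 3889620.
Suppose the result is true for t = j, so 2·2^j ≥ 20j^4.
Then 2·2^(j + 1) = 2·(2·2^j) ≥ 2·(20j^4).
Also, for j ≥ 21 we have 2·(20j^4) ≥ 20(j+1)^4, since 2 ≥ (1 + 1/j)^4 for all j ≥ 21.
Combining, 2·2^(j + 1) ≥ 20(j+1)^4.
By induction, the statement is established for all t ≥ 21.
Hence the smallest such N is 21.

N = 21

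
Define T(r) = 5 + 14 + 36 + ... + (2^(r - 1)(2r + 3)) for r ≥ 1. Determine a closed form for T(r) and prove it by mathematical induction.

T(r) = 2^r(2r + 1) - 1

We claim T(r) = 2^r(2r + 1) - 1 for all r ≥ 1.
For the base case r = 1: T(1) = 5, and the closed form gives 5. They agree.
Suppose the result is true for r = i, so T(i) = 2^i(2i + 1) - 1.
Then T(i+1) = T(i) + (2^i(2i + 5)) = (2^i(2i + 1) - 1) + (2^i(2i + 5)).
Simplifying, T(i+1) = 4·2^i·i + 6·2^i - 1 = 2^(i+1)(2(i+1) + 1) - 1,
which is the closed form with r = i+1.
Hence, by induction on r, the claim holds for every r ≥ 1.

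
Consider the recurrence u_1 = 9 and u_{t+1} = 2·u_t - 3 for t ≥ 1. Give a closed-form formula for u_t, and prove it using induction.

Computing the first terms: u_1 = 9, u_2 = 15, u_3 = 27. This suggests u_t = 3·2^t + 3.
For the base case t = 1: the formula gives 9 = 9 = u_1.
Inductive step: suppose the statement holds for some r ≥ 1, so u_r = 3·2^r + 3.
Then u_{r+1} = 2·u_r - 3 = 2·(3·2^r + 3) - 3 = 3·2^(r + 1) + 3,
which is the claimed formula at t = r+1.
Hence, by induction on t, the claim holds for every t ≥ 1.

u_t = 3·2^t + 3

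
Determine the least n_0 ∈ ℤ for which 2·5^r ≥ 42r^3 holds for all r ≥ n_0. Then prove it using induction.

At r = 4: 1250 < 2688, so the inequality fails and n_0 ≥ 5. We prove 2·5^r ≥ 42r^3 for all r ≥ 5.
Base step (r = 5): 2·5^r = 6250 and 42r^3 = 5250, so 6250 ≥ 5250.
Suppose the result is true for r = k, so 2·5^k ≥ 42k^3.
Then 2·5^(k + 1) = 5·(2·5^k) ≥ 5·(42k^3).
Also, for k ≥ 5 we have 5·(42k^3) ≥ 42(k+1)^3, since 5 ≥ (1 + 1/k)^3 for all k ≥ 5.
Combining, 2·5^(k + 1) ≥ 42(k+1)^3.
This completes the induction.
Hence the smallest such n_0 is 5.

n_0 = 5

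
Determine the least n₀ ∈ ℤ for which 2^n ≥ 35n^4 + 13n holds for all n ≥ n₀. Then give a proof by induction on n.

At n = 23: 8388608 < 9794734, so the inequality fails and n₀ ≥ 24. We prove 2^n ≥ 35n^4 + 13n for all n ≥ 24.
Base case (n = 24): 2^n = 16777216 and 35n^4 + 13n = 11612472, so 16777216 ≥ 11612472.
Inductive step: assume the claim holds for n = m, so 2^m ≥ 35m^4 + 13m.
Then 2^(m + 1) = 2·(2^m) ≥ 2·(35m^4 + 13m).
Also, for m ≥ 24 we have 2·(35m^4 + 13m) ≥ 35(m+1)^4 + 13(m+1), since 2·(35m^4 + 13m) − (35(m+1)^4 + 13(m+1)) = 35m^4 - 140m^3 - 210m^2 - 127m - 48, which is nonnegative for all m ≥ 24.
Combining, 2^(m + 1) ≥ 35(m+1)^4 + 13(m+1).
By the principle of mathematical induction, the result holds for all n ≥ 24.
Hence the smallest such n₀ is 24.

n₀ = 24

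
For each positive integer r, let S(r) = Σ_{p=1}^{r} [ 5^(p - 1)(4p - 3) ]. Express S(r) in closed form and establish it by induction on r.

We claim S(r) = 5^r(r - 1) + 1 for all r ≥ 1.
Base step (r = 1): S(1) = 1, and the closed form gives 1. They agree.
Inductive step: suppose the statement holds for some p ≥ 1, so S(p) = 5^p(p - 1) + 1.
Then S(p+1) = S(p) + (5^p(4p + 1)) = (5^p(p - 1) + 1) + (5^p(4p + 1)).
Simplifying, S(p+1) = 5^(p + 1)p + 1 = 5^(p+1)((p+1) - 1) + 1,
which is the closed form with r = p+1.
This completes the induction.

S(r) = 5^r(r - 1) + 1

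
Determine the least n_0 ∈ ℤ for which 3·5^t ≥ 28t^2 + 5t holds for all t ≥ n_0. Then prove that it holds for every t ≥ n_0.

n_0 = 3

At t = 2: 75 < 122, so the inequality fails and n_0 ≥ 3. We prove 3·5^t ≥ 28t^2 + 5t for all t ≥ 3.
When t = 3: 3·5^t = 375 and 28t^2 + 5t = 267, so 375 ≥ 267.
Inductive step: suppose the statement holds for some p ≥ 3, so 3·5^p ≥ 28p^2 + 5p.
Then 3·5^(p + 1) = 5·(3·5^p) ≥ 5·(28p^2 + 5p).
Also, for p ≥ 3 we have 5·(28p^2 + 5p) ≥ 28(p+1)^2 + 5(p+1), since 5·(28p^2 + 5p) − (28(p+1)^2 + 5(p+1)) = 112p^2 - 36p - 33, which is nonnegative for all p ≥ 3.
Combining, 3·5^(p + 1) ≥ 28(p+1)^2 + 5(p+1).
This completes the induction.
Hence the smallest such n_0 is 3.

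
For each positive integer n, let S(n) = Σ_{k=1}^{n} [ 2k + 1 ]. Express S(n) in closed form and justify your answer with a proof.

S(n) = n(n + 2)

We claim S(n) = n(n + 2) for all n ≥ 1.
For the base case n = 1: S(1) = 3, and the closed form gives 3. They agree.
For the inductive step, assume it holds for an arbitrary k ≥ 1, so S(k) = k(k + 2).
Then S(k+1) = S(k) + (2k + 3) = (k(k + 2)) + (2k + 3).
Simplifying, S(k+1) = (k + 1)(k + 3) = (k+1)((k+1) + 2),
which is the closed form with n = k+1.
By the principle of mathematical induction, the result holds for all n ≥ 1.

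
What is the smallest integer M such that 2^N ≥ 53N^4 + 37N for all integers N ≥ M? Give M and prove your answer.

At N = 24: 16777216 < 17585016, so the inequality fails and M ≥ 25. We prove 2^N ≥ 53N^4 + 37N for all N ≥ 25.
For the base case N = 25: 2^N = 33554432 and 53N^4 + 37N = 20704050, so 33554432 ≥ 20704050.
Inductive step: suppose the statement holds for some i ≥ 25, so 2^i ≥ 53i^4 + 37i.
Then 2^(i + 1) = 2·(2^i) ≥ 2·(53i^4 + 37i).
Also, for i ≥ 25 we have 2·(53i^4 + 37i) ≥ 53(i+1)^4 + 37(i+1), since 2·(53i^4 + 37i) − (53(i+1)^4 + 37(i+1)) = 53i^4 - 212i^3 - 318i^2 - 175i - 90, which is nonnegative for all i ≥ 25.
Combining, 2^(i + 1) ≥ 53(i+1)^4 + 37(i+1).
By the principle of mathematical induction, the result holds for all N ≥ 25.
Hence the smallest such M is 25.

M = 25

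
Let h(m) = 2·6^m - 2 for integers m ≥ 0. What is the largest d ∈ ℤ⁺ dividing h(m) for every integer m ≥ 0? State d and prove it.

Computing the first values: h(0) = 0 and h(1) = 10; gcd(0, 10) = 10, so d ≤ 10.
We prove 10 | 2·6^m - 2 for all m ≥ 0 by induction on m.
When m = 0: h(0) = 0 = 10·(0), so 10 | h(0).
Inductive step: suppose the statement holds for some j ≥ 0, i.e. 10 | h(j). Then
h(j+1) = 2·6^(j+1) - 2 = 6·(2·6^j - 2) + 10 = 6·h(j) + 10. The first term is divisible by 10 by the inductive hypothesis, and 10 is divisible by 10. Hence 10 | h(j+1).
This completes the induction.
Therefore the largest such d is 10.

d = 10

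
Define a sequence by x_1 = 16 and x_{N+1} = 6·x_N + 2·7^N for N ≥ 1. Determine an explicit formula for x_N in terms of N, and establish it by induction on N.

Computing the first terms: x_1 = 16, x_2 = 110, x_3 = 758. This suggests x_N = 2·6^(N - 1) + 2·7^N.
Base case (N = 1): the formula gives 16 = 16 = x_1.
Suppose the result is true for N = j, so x_j = 2·6^(j - 1) + 2·7^j.
Then x_{j+1} = 6·x_j + 2·7^j = 6·(2·6^(j - 1) + 2·7^j) + 2·7^j = 2·6^j + 2·7^(j + 1) = 2·6^((j+1) - 1) + 2·7^(j+1),
which is the claimed formula at N = j+1.
Hence, by induction on N, the claim holds for every N ≥ 1.

x_N = 2·6^(N - 1) + 2·7^N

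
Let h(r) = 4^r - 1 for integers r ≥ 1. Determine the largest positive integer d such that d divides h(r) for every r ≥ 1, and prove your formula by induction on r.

Computing the first values: h(1) = 3 and h(2) = 15; gcd(3, 15) = 3, so d ≤ 3.
We prove 3 | 4^r - 1 for all r ≥ 1 by induction on r.
For the base case r = 1: h(1) = 3 = 3·(1), so 3 | h(1).
Inductive step: assume the claim holds for r = k, i.e. 3 | h(k). Then
4^{k+1} − 1^{k+1} = 4·4^k − 1·1^k = 4·(4^k − 1^k) + (3)·1^k. The first term is divisible by 3 by the inductive hypothesis, and the second term (3)·1^k is divisible by 3 since 3 | 3. Hence 3 | h(k+1).
Hence, by induction on r, the claim holds for every r ≥ 1.
Therefore the largest such d is 3.

d = 3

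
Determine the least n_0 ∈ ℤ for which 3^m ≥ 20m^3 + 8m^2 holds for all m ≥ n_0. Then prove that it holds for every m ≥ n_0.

At m = 8: 6561 < 10752, so the inequality fails and n_0 ≥ 9. We prove 3^m ≥ 20m^3 + 8m^2 for all m ≥ 9.
When m = 9: 3^m = 19683 and 20m^3 + 8m^2 = 15228, so 19683 ≥ 15228.
For the inductive step, assume it holds for an arbitrary j ≥ 9, so 3^j ≥ 20j^3 + 8j^2.
Then 3^(j + 1) = 3·(3^j) ≥ 3·(20j^3 + 8j^2).
Also, for j ≥ 9 we have 3·(20j^3 + 8j^2) ≥ 20(j+1)^3 + 8(j+1)^2, since 3·(20j^3 + 8j^2) − (20(j+1)^3 + 8(j+1)^2) = 40j^3 - 44j^2 - 76j - 28, which is nonnegative for all j ≥ 9.
Combining, 3^(j + 1) ≥ 20(j+1)^3 + 8(j+1)^2.
This completes the induction.
Hence the smallest such n_0 is 9.

n_0 = 9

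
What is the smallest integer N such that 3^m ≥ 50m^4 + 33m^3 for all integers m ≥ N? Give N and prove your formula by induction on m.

N = 13

At m = 12: 531441 < 1093824, so the inequality fails and N ≥ 13. We prove 3^m ≥ 50m^4 + 33m^3 for all m ≥ 13.
Base step (m = 13): 3^m = 1594323 and 50m^4 + 33m^3 = 1500551, so 1594323 ≥ 1500551.
For the inductive step, assume it holds for an arbitrary i ≥ 13, so 3^i ≥ 50i^4 + 33i^3.
Then 3^(i + 1) = 3·(3^i) ≥ 3·(50i^4 + 33i^3).
Also, for i ≥ 13 we have 3·(50i^4 + 33i^3) ≥ 50(i+1)^4 + 33(i+1)^3, since 3·(50i^4 + 33i^3) − (50(i+1)^4 + 33(i+1)^3) = 100i^4 - 134i^3 - 399i^2 - 299i - 83, which is nonnegative for all i ≥ 13.
Combining, 3^(i + 1) ≥ 50(i+1)^4 + 33(i+1)^3.
By induction, the statement is established for all m ≥ 13.
Hence the smallest such N is 13.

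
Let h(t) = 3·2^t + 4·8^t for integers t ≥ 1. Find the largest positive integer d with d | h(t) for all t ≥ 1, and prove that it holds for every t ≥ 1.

d = 2

Computing the first values: h(1) = 38 and h(2) = 268; gcd(38, 268) = 2, so d ≤ 2.
We prove 2 | 3·2^t + 4·8^t for all t ≥ 1 by induction on t.
Base step (t = 1): h(1) = 38 = 2·(19), so 2 | h(1).
Inductive step: suppose the statement holds for some r ≥ 1, i.e. 2 | h(r). Then
h(r+1) − 8·h(r) = (3·2^(r+1) + 4·8^(r+1)) − 8·(3·2^r + 4·8^r) = (3)·2^r·(2 − 8) = (-18)·2^r. Since 2 | h(r) by the inductive hypothesis, 2 | 8·h(r); and 2 | -18 since -18 = 2·-9. Therefore 2 | h(r+1).
This completes the induction.
Therefore the largest such d is 2.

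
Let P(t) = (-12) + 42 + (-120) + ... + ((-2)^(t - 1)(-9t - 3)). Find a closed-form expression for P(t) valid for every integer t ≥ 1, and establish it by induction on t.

We claim P(t) = (-2)^t(3t + 2) - 2 for all t ≥ 1.
Base case (t = 1): P(1) = -12, and the closed form gives -12. They agree.
Inductive step: suppose the statement holds for some k ≥ 1, so P(k) = (-2)^k(3k + 2) - 2.
Then P(k+1) = P(k) + ((-2)^k(-9k - 12)) = ((-2)^k(3k + 2) - 2) + ((-2)^k(-9k - 12)).
Simplifying, P(k+1) = -6(-2)^k·k - 10(-2)^k - 2 = (-2)^(k+1)(3(k+1) + 2) - 2,
which is the closed form with t = k+1.
By the principle of mathematical induction, the result holds for all t ≥ 1.

P(t) = (-2)^t(3t + 2) - 2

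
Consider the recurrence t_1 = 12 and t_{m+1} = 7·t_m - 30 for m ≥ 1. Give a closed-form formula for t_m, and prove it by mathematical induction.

Computing the first terms: t_1 = 12, t_2 = 54, t_3 = 348. This suggests t_m = 7^m + 5.
For the base case m = 1: the formula gives 12 = 12 = t_1.
Inductive step: suppose the statement holds for some r ≥ 1, so t_r = 7^r + 5.
Then t_{r+1} = 7·t_r - 30 = 7·(7^r + 5) - 30 = 7^(r + 1) + 5,
which is the claimed formula at m = r+1.
Hence, by induction on m, the claim holds for every m ≥ 1.

t_m = 7^m + 5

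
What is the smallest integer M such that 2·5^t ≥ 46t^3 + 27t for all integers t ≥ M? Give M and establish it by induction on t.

M = 5

At t = 4: 1250 < 3052, so the inequality fails and M ≥ 5. We prove 2·5^t ≥ 46t^3 + 27t for all t ≥ 5.
For the base case t = 5: 2·5^t = 6250 and 46t^3 + 27t = 5885, so 6250 ≥ 5885.
Inductive step: suppose the statement holds for some i ≥ 5, so 2·5^i ≥ 46i^3 + 27i.
Then 2·5^(i + 1) = 5·(2·5^i) ≥ 5·(46i^3 + 27i).
Also, for i ≥ 5 we have 5·(46i^3 + 27i) ≥ 46(i+1)^3 + 27(i+1), since 5·(46i^3 + 27i) − (46(i+1)^3 + 27(i+1)) = 184i^3 - 138i^2 - 30i - 73, which is nonnegative for all i ≥ 5.
Combining, 2·5^(i + 1) ≥ 46(i+1)^3 + 27(i+1).
This completes the induction.
Hence the smallest such M is 5.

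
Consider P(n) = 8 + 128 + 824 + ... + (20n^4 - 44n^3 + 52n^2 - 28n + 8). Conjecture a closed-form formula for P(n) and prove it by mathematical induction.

We claim P(n) = n(4n^4 - n^3 + 2n^2 + n + 2) for all n ≥ 1.
For the base case n = 1: P(1) = 8, and the closed form gives 8. They agree.
For the inductive step, assume it holds for an arbitrary r ≥ 1, so P(r) = r(4r^4 - r^3 + 2r^2 + r + 2).
Then P(r+1) = P(r) + (20r^4 + 36r^3 + 40r^2 + 24r + 8) = (r(4r^4 - r^3 + 2r^2 + r + 2)) + (20r^4 + 36r^3 + 40r^2 + 24r + 8).
Simplifying, P(r+1) = (r + 1)(4r^4 + 15r^3 + 23r^2 + 18r + 8) = (r+1)(4(r+1)^4 - (r+1)^3 + 2(r+1)^2 + (r+1) + 2),
which is the closed form with n = r+1.
This completes the induction.

P(n) = n(4n^4 - n^3 + 2n^2 + n + 2)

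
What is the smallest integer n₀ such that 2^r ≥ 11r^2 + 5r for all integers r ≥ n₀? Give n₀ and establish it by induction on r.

At r = 10: 1024 < 1150, so the inequality fails and n₀ ≥ 11. We prove 2^r ≥ 11r^2 + 5r for all r ≥ 11.
For the base case r = 11: 2^r = 2048 and 11r^2 + 5r = 1386, so 2048 ≥ 1386.
Inductive step: suppose the statement holds for some i ≥ 11, so 2^i ≥ 11i^2 + 5i.
Then 2^(i + 1) = 2·(2^i) ≥ 2·(11i^2 + 5i).
Also, for i ≥ 11 we have 2·(11i^2 + 5i) ≥ 11(i+1)^2 + 5(i+1), since 2·(11i^2 + 5i) − (11(i+1)^2 + 5(i+1)) = 11i^2 - 17i - 16, which is nonnegative for all i ≥ 11.
Combining, 2^(i + 1) ≥ 11(i+1)^2 + 5(i+1).
By the principle of mathematical induction, the result holds for all r ≥ 11.
Hence the smallest such n₀ is 11.

n₀ = 11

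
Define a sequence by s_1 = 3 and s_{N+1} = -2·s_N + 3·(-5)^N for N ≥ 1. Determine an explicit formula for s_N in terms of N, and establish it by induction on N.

Computing the first terms: s_1 = 3, s_2 = -21, s_3 = 117. This suggests s_N = (-2)^N - (-5)^N.
Base step (N = 1): the formula gives 3 = 3 = s_1.
Inductive step: assume the claim holds for N = j, so s_j = (-2)^j - (-5)^j.
Then s_{j+1} = -2·s_j + 3·(-5)^j = -2·((-2)^j - (-5)^j) + 3·(-5)^j = (-2)^(j + 1) - (-5)^(j + 1),
which is the claimed formula at N = j+1.
This completes the induction.

s_N = (-2)^N - (-5)^N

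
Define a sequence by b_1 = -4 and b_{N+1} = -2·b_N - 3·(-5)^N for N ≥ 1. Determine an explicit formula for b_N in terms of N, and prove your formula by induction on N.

b_N = (-2)^(N - 1) + (-5)^N

Computing the first terms: b_1 = -4, b_2 = 23, b_3 = -121. This suggests b_N = (-2)^(N - 1) + (-5)^N.
When N = 1: the formula gives -4 = -4 = b_1.
Inductive step: suppose the statement holds for some j ≥ 1, so b_j = (-2)^(j - 1) + (-5)^j.
Then b_{j+1} = -2·b_j - 3·(-5)^j = -2·((-2)^(j - 1) + (-5)^j) - 3·(-5)^j = (-2)^j + (-5)^(j + 1) = (-2)^((j+1) - 1) + (-5)^(j+1),
which is the claimed formula at N = j+1.
By induction, the statement is established for all N ≥ 1.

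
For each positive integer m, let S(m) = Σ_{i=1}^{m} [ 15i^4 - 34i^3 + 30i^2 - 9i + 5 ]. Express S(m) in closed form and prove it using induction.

S(m) = m(3m^4 - m^3 - 2m^2 + 2m + 5)

We claim S(m) = m(3m^4 - m^3 - 2m^2 + 2m + 5) for all m ≥ 1.
Base case (m = 1): S(1) = 7, and the closed form gives 7. They agree.
Suppose the result is true for m = i, so S(i) = i(3i^4 - i^3 - 2i^2 + 2i + 5).
Then S(i+1) = S(i) + (15i^4 + 26i^3 + 18i^2 + 9i + 7) = (i(3i^4 - i^3 - 2i^2 + 2i + 5)) + (15i^4 + 26i^3 + 18i^2 + 9i + 7).
Simplifying, S(i+1) = (i + 1)(3i^4 + 11i^3 + 13i^2 + 7i + 7) = (i+1)(3(i+1)^4 - (i+1)^3 - 2(i+1)^2 + 2(i+1) + 5),
which is the closed form with m = i+1.
By induction, the statement is established for all m ≥ 1.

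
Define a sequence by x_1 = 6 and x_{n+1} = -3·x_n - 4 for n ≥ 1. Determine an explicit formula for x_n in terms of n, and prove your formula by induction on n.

x_n = 7(-3)^(n - 1) - 1

Computing the first terms: x_1 = 6, x_2 = -22, x_3 = 62. This suggests x_n = 7(-3)^(n - 1) - 1.
Base step (n = 1): the formula gives 6 = 6 = x_1.
Inductive step: assume the claim holds for n = m, so x_m = 7(-3)^(m - 1) - 1.
Then x_{m+1} = -3·x_m - 4 = -3·(7(-3)^(m - 1) - 1) - 4 = 7(-3)^m - 1 = 7(-3)^((m+1) - 1) - 1,
which is the claimed formula at n = m+1.
By the principle of mathematical induction, the result holds for all n ≥ 1.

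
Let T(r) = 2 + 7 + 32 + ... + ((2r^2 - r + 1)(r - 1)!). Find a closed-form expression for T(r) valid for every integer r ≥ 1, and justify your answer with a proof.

We claim T(r) = (2r + 1)r! - 1 for all r ≥ 1.
Base step (r = 1): T(1) = 2, and the closed form gives 2. They agree.
Inductive step: assume the claim holds for r = m, so T(m) = (2m + 1)m! - 1.
Then T(m+1) = T(m) + ((2m^2 + 3m + 2)m!) = ((2m + 1)m! - 1) + ((2m^2 + 3m + 2)m!).
Simplifying, T(m+1) = (2(m+1) + 1)(m+1)! - 1,
which is the closed form with r = m+1.
By the principle of mathematical induction, the result holds for all r ≥ 1.

T(r) = (2r + 1)r! - 1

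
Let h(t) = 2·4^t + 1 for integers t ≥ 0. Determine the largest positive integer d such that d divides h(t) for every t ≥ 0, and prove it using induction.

Computing the first values: h(0) = 3 and h(1) = 9; gcd(3, 9) = 3, so d ≤ 3.
We prove 3 | 2·4^t + 1 for all t ≥ 0 by induction on t.
When t = 0: h(0) = 3 = 3·(1), so 3 | h(0).
Inductive step: suppose the statement holds for some k ≥ 0, i.e. 3 | h(k). Then
h(k+1) = 2·4^(k+1) + 1 = 4·(2·4^k + 1) - 3 = 4·h(k) - 3. The first term is divisible by 3 by the inductive hypothesis, and -3 is divisible by 3. Hence 3 | h(k+1).
This completes the induction.
Therefore the largest such d is 3.

d = 3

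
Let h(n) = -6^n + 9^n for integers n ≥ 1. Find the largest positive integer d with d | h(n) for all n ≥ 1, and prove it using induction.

d = 3

Computing the first values: h(1) = 3 and h(2) = 45; gcd(3, 45) = 3, so d ≤ 3.
We prove 3 | -6^n + 9^n for all n ≥ 1 by induction on n.
For the base case n = 1: h(1) = 3 = 3·(1), so 3 | h(1).
Inductive step: assume the claim holds for n = j, i.e. 3 | h(j). Then
9^{j+1} − 6^{j+1} = 9·9^j − 6·6^j = 9·(9^j − 6^j) + (3)·6^j. The first term is divisible by 3 by the inductive hypothesis, and the second term (3)·6^j is divisible by 3 since 3 | 3. Hence 3 | h(j+1).
This completes the induction.
Therefore the largest such d is 3.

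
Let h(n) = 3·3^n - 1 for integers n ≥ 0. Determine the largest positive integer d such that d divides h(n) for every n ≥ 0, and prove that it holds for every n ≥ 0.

Computing the first values: h(0) = 2 and h(1) = 8; gcd(2, 8) = 2, so d ≤ 2.
We prove 2 | 3·3^n - 1 for all n ≥ 0 by induction on n.
For the base case n = 0: h(0) = 2 = 2·(1), so 2 | h(0).
Inductive step: assume the claim holds for n = i, i.e. 2 | h(i). Then
h(i+1) = 3·3^(i+1) - 1 = 3·(3·3^i - 1) + 2 = 3·h(i) + 2. The first term is divisible by 2 by the inductive hypothesis, and 2 is divisible by 2. Hence 2 | h(i+1).
By the principle of mathematical induction, the result holds for all n ≥ 0.
Therefore the largest such d is 2.

d = 2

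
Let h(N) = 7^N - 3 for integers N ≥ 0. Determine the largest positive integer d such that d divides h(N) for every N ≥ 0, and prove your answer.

Computing the first values: h(0) = -2 and h(1) = 4; gcd(-2, 4) = 2, so d ≤ 2.
We prove 2 | 7^N - 3 for all N ≥ 0 by induction on N.
For the base case N = 0: h(0) = -2 = 2·(-1), so 2 | h(0).
For the inductive step, assume it holds for an arbitrary m ≥ 0, i.e. 2 | h(m). Then
h(m+1) = 7^(m+1) - 3 = 7·(7^m - 3) + 18 = 7·h(m) + 18. The first term is divisible by 2 by the inductive hypothesis, and 18 is divisible by 2. Hence 2 | h(m+1).
By the principle of mathematical induction, the result holds for all N ≥ 0.
Therefore the largest such d is 2.

d = 2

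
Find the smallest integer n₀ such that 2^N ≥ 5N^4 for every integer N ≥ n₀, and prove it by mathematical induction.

At N = 19: 524288 < 651605, so the inequality fails and n₀ ≥ 20. We prove 2^N ≥ 5N^4 for all N ≥ 20.
Base step (N = 20): 2^N = 1048576 and 5N^4 = 800000, so 1048576 ≥ 800000.
Inductive step: assume the claim holds for N = m, so 2^m ≥ 5m^4.
Then 2^(m + 1) = 2·(2^m) ≥ 2·(5m^4).
Also, for m ≥ 20 we have 2·(5m^4) ≥ 5(m+1)^4, since 2 ≥ (1 + 1/m)^4 for all m ≥ 20.
Combining, 2^(m + 1) ≥ 5(m+1)^4.
By the principle of mathematical induction, the result holds for all N ≥ 20.
Hence the smallest such n₀ is 20.

n₀ = 20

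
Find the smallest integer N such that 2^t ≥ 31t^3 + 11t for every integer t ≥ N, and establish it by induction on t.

N = 18

At t = 17: 131072 < 152490, so the inequality fails and N ≥ 18. We prove 2^t ≥ 31t^3 + 11t for all t ≥ 18.
For the base case t = 18: 2^t = 262144 and 31t^3 + 11t = 180990, so 262144 ≥ 180990.
For the inductive step, assume it holds for an arbitrary p ≥ 18, so 2^p ≥ 31p^3 + 11p.
Then 2^(p + 1) = 2·(2^p) ≥ 2·(31p^3 + 11p).
Also, for p ≥ 18 we have 2·(31p^3 + 11p) ≥ 31(p+1)^3 + 11(p+1), since 2·(31p^3 + 11p) − (31(p+1)^3 + 11(p+1)) = 31p^3 - 93p^2 - 82p - 42, which is nonnegative for all p ≥ 18.
Combining, 2^(p + 1) ≥ 31(p+1)^3 + 11(p+1).
This completes the induction.
Hence the smallest such N is 18.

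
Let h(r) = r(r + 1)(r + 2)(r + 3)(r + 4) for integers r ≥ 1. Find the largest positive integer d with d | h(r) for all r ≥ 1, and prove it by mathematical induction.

d = 120

Computing the first values: h(1) = 120 and h(2) = 720; gcd(120, 720) = 120, so d ≤ 120.
We prove 120 | r(r + 1)(r + 2)(r + 3)(r + 4) for all r ≥ 1 by induction on r.
When r = 1: h(1) = 120 = 120·(1), so 120 | h(1).
Inductive step: suppose the statement holds for some m ≥ 1, i.e. 120 | h(m). Then
h(m+1) − h(m) = (m+1)·(m+2)·(m+3)·(m+4)·(m+5) − m·(m+1)·(m+2)·(m+3)·(m+4) = (m+1)·(m+2)·(m+3)·(m+4)·[(m+5) − m] = 5·(m+1)·(m+2)·(m+3)·(m+4). The product of 4 consecutive integers is divisible by (4)! = 24, so h(m+1) − h(m) is divisible by 5·24 = 120. By the inductive hypothesis 120 | h(m), hence 120 | h(m+1).
Hence, by induction on r, the claim holds for every r ≥ 1.
Therefore the largest such d is 120.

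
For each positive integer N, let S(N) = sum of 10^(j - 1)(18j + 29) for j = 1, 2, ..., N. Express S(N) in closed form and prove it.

We claim S(N) = 10^N(2N + 3) - 3 for all N ≥ 1.
Base case (N = 1): S(1) = 47, and the closed form gives 47. They agree.
For the inductive step, assume it holds for an arbitrary j ≥ 1, so S(j) = 10^j(2j + 3) - 3.
Then S(j+1) = S(j) + (10^j(18j + 47)) = (10^j(2j + 3) - 3) + (10^j(18j + 47)).
Simplifying, S(j+1) = 20·10^j·j + 50·10^j - 3 = 10^(j+1)(2(j+1) + 3) - 3,
which is the closed form with N = j+1.
Hence, by induction on N, the claim holds for every N ≥ 1.

S(N) = 10^N(2N + 3) - 3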